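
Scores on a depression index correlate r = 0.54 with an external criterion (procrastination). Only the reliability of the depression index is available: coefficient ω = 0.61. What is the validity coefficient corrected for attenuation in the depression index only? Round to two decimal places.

0.69

Single correction: r_c = r_obs / √r_xx = 0.54 / √0.61 = 0.54 / 0.7810 ≈ 0.69.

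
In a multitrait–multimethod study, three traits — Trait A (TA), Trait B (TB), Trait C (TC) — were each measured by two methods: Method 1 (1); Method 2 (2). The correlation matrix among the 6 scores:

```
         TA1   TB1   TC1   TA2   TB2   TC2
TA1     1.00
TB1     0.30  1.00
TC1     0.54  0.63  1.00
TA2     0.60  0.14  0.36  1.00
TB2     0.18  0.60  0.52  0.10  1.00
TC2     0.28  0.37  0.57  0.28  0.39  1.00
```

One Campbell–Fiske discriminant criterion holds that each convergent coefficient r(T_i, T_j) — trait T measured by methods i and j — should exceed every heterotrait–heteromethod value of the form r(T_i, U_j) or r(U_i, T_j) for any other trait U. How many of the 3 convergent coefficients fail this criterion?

0

Checking each validity diagonal entry against its comparison values:
TA (methods 1·2): 0.60 vs {0.18, 0.14, 0.28, 0.36} → pass.
TB (methods 1·2): 0.60 vs {0.14, 0.18, 0.37, 0.52} → pass.
TC (methods 1·2): 0.57 vs {0.36, 0.28, 0.52, 0.37} → pass.
0 of 3 fail.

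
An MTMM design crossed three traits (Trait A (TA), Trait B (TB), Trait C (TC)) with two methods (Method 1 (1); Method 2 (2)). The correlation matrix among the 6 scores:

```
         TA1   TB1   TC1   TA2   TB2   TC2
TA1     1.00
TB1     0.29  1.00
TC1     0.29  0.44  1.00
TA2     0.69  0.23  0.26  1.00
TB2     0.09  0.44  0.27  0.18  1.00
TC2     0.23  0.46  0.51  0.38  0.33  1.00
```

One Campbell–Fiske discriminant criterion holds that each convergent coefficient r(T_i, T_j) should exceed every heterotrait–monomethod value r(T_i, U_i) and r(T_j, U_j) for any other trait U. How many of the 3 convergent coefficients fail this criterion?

1

Convergent coefficients and their comparison sets:
TA (methods 1·2): 0.69 vs {0.29, 0.18, 0.29, 0.38} → pass.
TB (methods 1·2): 0.44 vs {0.29, 0.18, 0.44, 0.33} → fail.
TC (methods 1·2): 0.51 vs {0.29, 0.38, 0.44, 0.33} → pass.
1 of 3 fail.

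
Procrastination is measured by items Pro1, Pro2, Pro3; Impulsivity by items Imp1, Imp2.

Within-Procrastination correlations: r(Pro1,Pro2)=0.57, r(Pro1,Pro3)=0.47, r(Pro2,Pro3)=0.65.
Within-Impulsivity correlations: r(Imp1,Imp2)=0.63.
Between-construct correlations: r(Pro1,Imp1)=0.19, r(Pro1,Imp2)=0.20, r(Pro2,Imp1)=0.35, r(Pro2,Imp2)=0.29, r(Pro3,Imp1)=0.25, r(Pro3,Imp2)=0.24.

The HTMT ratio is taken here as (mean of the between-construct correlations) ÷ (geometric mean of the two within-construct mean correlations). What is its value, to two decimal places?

Between-construct mean = 1.52/6 = 0.2533.
Mean within-Pro = 1.69/3 = 0.5633; mean within-Imp = 0.63/1 = 0.6300.
Geometric mean = √(0.5633 × 0.6300) = 0.5957.
HTMT = 0.2533 / 0.5957 = 0.43.

0.43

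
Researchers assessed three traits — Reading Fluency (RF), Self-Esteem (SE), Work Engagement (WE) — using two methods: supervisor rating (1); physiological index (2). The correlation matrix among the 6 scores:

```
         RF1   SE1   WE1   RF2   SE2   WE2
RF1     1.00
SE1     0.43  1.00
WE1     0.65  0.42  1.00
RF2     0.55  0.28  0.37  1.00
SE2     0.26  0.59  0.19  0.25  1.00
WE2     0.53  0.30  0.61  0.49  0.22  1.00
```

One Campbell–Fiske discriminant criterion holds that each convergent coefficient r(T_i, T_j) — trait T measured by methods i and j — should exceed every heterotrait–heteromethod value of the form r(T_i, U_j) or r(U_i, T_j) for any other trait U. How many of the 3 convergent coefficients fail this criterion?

Convergent coefficients and their comparison sets:
RF (methods 1·2): 0.55 vs {0.26, 0.28, 0.53, 0.37} → pass.
SE (methods 1·2): 0.59 vs {0.28, 0.26, 0.30, 0.19} → pass.
WE (methods 1·2): 0.61 vs {0.37, 0.53, 0.19, 0.30} → pass.
0 of 3 fail.

0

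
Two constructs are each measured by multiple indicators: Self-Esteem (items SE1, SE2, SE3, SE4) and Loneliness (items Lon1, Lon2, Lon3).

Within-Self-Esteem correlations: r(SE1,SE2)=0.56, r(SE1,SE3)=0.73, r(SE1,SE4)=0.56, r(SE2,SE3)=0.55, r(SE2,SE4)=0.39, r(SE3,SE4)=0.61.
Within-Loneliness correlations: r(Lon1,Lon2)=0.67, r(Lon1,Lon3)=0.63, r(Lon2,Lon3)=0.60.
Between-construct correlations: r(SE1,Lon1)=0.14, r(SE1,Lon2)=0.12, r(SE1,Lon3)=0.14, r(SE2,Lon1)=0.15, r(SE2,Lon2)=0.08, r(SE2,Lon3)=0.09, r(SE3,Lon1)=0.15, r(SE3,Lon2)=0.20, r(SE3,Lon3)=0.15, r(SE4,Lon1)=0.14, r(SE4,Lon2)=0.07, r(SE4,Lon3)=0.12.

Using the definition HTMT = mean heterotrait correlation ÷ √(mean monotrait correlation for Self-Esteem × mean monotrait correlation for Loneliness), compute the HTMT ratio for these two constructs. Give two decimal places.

Mean between = 1.55/12 = 0.1292.
Mean within-SE = 3.40/6 = 0.5667; mean within-Lon = 1.90/3 = 0.6333.
Geometric mean = √(0.5667 × 0.6333) = 0.5991.
HTMT = 0.1292 / 0.5991 = 0.22.

0.22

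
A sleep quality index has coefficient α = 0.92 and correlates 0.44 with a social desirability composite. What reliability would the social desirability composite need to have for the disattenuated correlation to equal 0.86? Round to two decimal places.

r_true = r_obs / √(r_xx · r_yy) ⇒ 0.86 = 0.44 / √(0.92 · r_yy).
√(0.92 · r_yy) = 0.44 / 0.86 = 0.5116; 0.92 · r_yy = 0.2617; r_yy = 0.2617 / 0.92 ≈ 0.28.

0.28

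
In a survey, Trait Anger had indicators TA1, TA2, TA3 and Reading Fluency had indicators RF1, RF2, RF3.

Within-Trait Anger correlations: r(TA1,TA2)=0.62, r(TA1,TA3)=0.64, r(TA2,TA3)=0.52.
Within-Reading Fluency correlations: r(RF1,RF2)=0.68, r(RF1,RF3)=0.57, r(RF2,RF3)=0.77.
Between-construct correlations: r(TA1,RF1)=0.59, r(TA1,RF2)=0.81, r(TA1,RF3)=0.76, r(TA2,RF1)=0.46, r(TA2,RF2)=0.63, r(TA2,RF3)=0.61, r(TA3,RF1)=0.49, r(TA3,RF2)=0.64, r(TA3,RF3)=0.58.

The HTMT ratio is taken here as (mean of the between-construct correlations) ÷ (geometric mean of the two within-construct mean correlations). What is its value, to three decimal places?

Mean between = 5.57/9 = 0.6189.
Mean within-TA = 1.78/3 = 0.5933; mean within-RF = 2.02/3 = 0.6733.
Geometric mean = √(0.5933 × 0.6733) = 0.6320.
HTMT = 0.6189 / 0.6320 = 0.979.

0.979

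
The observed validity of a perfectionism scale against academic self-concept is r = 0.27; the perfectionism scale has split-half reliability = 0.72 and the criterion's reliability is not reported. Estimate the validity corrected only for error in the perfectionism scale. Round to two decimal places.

Single correction: r_c = r_obs / √r_xx = 0.27 / √0.72 = 0.27 / 0.8485 ≈ 0.32.

0.32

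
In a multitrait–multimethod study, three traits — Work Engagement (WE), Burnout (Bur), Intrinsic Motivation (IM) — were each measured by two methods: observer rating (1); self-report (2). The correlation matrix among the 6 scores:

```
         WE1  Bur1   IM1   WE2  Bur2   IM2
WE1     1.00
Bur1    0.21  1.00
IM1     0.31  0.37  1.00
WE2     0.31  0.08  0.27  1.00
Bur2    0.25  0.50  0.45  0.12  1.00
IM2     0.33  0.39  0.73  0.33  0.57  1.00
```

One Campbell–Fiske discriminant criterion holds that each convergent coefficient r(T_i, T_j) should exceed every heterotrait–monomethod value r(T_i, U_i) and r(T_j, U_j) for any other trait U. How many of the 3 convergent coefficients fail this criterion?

Each convergent coefficient versus the relevant comparison correlations:
WE (methods 1·2): 0.31 vs {0.21, 0.12, 0.31, 0.33} → fail.
Bur (methods 1·2): 0.50 vs {0.21, 0.12, 0.37, 0.57} → fail.
IM (methods 1·2): 0.73 vs {0.31, 0.33, 0.37, 0.57} → pass.
2 of 3 fail.

2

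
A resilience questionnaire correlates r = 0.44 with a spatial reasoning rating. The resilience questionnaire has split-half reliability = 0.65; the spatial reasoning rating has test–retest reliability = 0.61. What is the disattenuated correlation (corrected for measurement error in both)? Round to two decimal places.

r_true = r_obs / √(r_xx · r_yy) = 0.44 / √(0.65 × 0.61) = 0.44 / √0.3965 = 0.44 / 0.6297 ≈ 0.70.

0.70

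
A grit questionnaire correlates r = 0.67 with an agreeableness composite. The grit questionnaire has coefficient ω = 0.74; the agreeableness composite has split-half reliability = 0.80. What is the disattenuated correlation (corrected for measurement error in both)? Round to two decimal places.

0.87

r_true = r_obs / √(r_xx · r_yy) = 0.67 / √(0.74 × 0.80) = 0.67 / √0.5920 = 0.67 / 0.7694 ≈ 0.87.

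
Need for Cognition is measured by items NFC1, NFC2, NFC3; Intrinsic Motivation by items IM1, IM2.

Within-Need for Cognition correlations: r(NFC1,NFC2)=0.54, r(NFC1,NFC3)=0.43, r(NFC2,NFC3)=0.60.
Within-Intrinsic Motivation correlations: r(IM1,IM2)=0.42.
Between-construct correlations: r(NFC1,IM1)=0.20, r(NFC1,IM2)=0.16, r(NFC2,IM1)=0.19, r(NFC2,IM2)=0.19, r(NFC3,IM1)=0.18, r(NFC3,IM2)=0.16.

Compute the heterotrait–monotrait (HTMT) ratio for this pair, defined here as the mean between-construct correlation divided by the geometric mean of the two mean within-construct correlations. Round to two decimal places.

Mean heterotrait r = 1.08/6 = 0.1800.
Mean within-NFC = 1.57/3 = 0.5233; mean within-IM = 0.42/1 = 0.4200.
Geometric mean = √(0.5233 × 0.4200) = 0.4688.
HTMT = 0.1800 / 0.4688 = 0.38.

0.38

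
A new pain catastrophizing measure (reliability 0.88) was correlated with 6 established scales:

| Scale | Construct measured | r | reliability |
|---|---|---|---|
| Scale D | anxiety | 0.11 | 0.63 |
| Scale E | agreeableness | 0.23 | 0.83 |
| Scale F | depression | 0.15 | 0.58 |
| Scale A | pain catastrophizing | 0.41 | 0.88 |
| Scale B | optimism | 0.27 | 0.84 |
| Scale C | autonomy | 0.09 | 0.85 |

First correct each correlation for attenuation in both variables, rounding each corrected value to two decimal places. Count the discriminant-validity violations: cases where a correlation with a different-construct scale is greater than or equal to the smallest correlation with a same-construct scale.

0

Disattenuated r (r / √(r_scale · r_new)):
  Scale D (disc): 0.11 / √(0.63·0.88) = 0.15
  Scale E (disc): 0.23 / √(0.83·0.88) = 0.27
  Scale F (disc): 0.15 / √(0.58·0.88) = 0.21
  Scale A (conv): 0.41 / √(0.88·0.88) = 0.47
  Scale B (disc): 0.27 / √(0.84·0.88) = 0.31
  Scale C (disc): 0.09 / √(0.85·0.88) = 0.10
Smallest convergent = 0.47. Discriminant values: 0.15, 0.27, 0.21, 0.31, 0.10; count ≥ 0.47 → 0.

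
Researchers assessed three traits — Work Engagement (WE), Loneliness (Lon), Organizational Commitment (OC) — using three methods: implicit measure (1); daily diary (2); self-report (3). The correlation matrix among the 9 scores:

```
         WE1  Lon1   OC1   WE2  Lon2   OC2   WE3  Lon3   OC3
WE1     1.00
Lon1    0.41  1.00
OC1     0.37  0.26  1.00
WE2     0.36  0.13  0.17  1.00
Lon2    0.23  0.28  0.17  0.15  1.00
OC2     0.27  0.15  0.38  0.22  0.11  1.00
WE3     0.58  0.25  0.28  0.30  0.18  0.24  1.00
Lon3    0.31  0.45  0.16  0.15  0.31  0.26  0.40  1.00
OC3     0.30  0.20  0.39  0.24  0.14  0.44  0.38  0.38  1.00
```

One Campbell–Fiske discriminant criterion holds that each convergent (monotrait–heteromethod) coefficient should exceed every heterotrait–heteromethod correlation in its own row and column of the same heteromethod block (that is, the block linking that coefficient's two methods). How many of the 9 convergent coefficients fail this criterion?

Checking each validity diagonal entry against its comparison values:
WE (methods 1·2): 0.36 vs {0.23, 0.13, 0.27, 0.17} → pass.
WE (methods 1·3): 0.58 vs {0.31, 0.25, 0.30, 0.28} → pass.
WE (methods 2·3): 0.30 vs {0.15, 0.18, 0.24, 0.24} → pass.
Lon (methods 1·2): 0.28 vs {0.13, 0.23, 0.15, 0.17} → pass.
Lon (methods 1·3): 0.45 vs {0.25, 0.31, 0.20, 0.16} → pass.
Lon (methods 2·3): 0.31 vs {0.18, 0.15, 0.14, 0.26} → pass.
OC (methods 1·2): 0.38 vs {0.17, 0.27, 0.17, 0.15} → pass.
OC (methods 1·3): 0.39 vs {0.28, 0.30, 0.16, 0.20} → pass.
OC (methods 2·3): 0.44 vs {0.24, 0.24, 0.26, 0.14} → pass.
0 of 9 fail.

0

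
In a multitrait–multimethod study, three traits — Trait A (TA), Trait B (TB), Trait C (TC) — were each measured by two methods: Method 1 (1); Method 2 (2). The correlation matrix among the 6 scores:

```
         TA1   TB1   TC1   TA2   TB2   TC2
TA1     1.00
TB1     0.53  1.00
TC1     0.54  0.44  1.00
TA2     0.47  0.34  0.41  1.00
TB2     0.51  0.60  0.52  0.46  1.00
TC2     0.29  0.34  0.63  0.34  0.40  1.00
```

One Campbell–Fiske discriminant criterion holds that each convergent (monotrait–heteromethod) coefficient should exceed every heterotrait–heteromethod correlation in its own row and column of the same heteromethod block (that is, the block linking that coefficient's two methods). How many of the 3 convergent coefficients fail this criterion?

1

Each convergent coefficient versus the relevant comparison correlations:
TA (methods 1·2): 0.47 vs {0.51, 0.34, 0.29, 0.41} → fail.
TB (methods 1·2): 0.60 vs {0.34, 0.51, 0.34, 0.52} → pass.
TC (methods 1·2): 0.63 vs {0.41, 0.29, 0.52, 0.34} → pass.
1 of 3 fail.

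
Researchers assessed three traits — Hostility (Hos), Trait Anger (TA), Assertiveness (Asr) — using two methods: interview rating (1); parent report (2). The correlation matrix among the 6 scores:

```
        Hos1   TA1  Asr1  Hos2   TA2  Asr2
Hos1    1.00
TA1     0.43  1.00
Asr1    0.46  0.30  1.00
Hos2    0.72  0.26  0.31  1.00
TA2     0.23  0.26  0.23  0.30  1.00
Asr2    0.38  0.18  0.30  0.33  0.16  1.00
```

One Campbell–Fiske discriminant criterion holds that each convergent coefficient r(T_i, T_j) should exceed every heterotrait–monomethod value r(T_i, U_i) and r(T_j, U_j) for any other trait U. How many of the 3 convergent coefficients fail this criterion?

Checking each validity diagonal entry against its comparison values:
Hos (methods 1·2): 0.72 vs {0.43, 0.30, 0.46, 0.33} → pass.
TA (methods 1·2): 0.26 vs {0.43, 0.30, 0.30, 0.16} → fail.
Asr (methods 1·2): 0.30 vs {0.46, 0.33, 0.30, 0.16} → fail.
2 of 3 fail.

2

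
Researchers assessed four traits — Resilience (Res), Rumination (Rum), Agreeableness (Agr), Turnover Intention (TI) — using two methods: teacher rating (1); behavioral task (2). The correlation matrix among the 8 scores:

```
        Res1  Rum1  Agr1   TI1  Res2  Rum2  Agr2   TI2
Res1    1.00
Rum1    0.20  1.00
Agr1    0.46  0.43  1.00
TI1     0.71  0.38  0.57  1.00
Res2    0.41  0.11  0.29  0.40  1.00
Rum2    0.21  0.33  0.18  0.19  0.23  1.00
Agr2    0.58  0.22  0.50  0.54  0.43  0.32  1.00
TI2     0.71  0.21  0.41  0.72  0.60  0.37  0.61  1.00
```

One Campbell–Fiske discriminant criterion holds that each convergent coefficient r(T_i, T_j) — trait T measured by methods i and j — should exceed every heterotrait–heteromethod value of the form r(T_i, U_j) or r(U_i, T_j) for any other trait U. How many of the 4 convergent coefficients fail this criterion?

2

Checking each validity diagonal entry against its comparison values:
Res (methods 1·2): 0.41 vs {0.21, 0.11, 0.58, 0.29, 0.71, 0.40} → fail.
Rum (methods 1·2): 0.33 vs {0.11, 0.21, 0.22, 0.18, 0.21, 0.19} → pass.
Agr (methods 1·2): 0.50 vs {0.29, 0.58, 0.18, 0.22, 0.41, 0.54} → fail.
TI (methods 1·2): 0.72 vs {0.40, 0.71, 0.19, 0.21, 0.54, 0.41} → pass.
2 of 4 fail.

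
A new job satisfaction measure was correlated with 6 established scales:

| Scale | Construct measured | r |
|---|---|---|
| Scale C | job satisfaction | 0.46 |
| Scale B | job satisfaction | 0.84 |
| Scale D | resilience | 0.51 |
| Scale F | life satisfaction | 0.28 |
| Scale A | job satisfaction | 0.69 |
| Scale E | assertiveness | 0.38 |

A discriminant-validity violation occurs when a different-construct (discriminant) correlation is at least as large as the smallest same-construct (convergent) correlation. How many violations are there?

1

Convergent (same construct = job satisfaction): Scale C, Scale B, Scale A.
Smallest convergent = 0.46. Discriminant values: 0.51, 0.28, 0.38; count ≥ 0.46 → 1.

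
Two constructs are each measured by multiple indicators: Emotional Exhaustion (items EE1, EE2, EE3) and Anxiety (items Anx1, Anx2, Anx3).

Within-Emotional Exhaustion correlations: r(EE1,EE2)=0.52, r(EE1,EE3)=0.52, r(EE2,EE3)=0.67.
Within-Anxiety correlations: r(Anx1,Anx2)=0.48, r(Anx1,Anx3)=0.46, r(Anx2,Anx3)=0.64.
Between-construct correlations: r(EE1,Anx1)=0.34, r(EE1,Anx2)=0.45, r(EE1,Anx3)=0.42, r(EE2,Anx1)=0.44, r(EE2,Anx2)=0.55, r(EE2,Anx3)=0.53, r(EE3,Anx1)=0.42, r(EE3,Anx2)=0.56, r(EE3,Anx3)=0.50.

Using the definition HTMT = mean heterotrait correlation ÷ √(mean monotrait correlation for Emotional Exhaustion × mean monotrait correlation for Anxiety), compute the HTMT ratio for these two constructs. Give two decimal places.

0.85

Mean heterotrait r = 4.21/9 = 0.4678.
Mean within-EE = 1.71/3 = 0.5700; mean within-Anx = 1.58/3 = 0.5267.
Geometric mean = √(0.5700 × 0.5267) = 0.5479.
HTMT = 0.4678 / 0.5479 = 0.85.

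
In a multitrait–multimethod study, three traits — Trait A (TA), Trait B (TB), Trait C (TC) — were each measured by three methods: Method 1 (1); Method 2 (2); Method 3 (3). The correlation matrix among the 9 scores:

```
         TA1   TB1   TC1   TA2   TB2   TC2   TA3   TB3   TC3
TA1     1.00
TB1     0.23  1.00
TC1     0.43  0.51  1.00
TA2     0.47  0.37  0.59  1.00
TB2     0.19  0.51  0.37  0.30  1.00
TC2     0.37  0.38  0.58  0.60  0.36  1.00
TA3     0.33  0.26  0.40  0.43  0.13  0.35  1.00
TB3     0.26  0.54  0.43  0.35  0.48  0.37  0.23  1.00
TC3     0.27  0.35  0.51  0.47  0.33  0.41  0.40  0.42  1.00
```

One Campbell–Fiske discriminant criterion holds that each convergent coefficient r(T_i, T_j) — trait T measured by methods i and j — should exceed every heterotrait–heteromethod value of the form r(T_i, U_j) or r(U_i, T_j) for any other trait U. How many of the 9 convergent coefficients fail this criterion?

5

Each convergent coefficient versus the relevant comparison correlations:
TA (methods 1·2): 0.47 vs {0.19, 0.37, 0.37, 0.59} → fail.
TA (methods 1·3): 0.33 vs {0.26, 0.26, 0.27, 0.40} → fail.
TA (methods 2·3): 0.43 vs {0.35, 0.13, 0.47, 0.35} → fail.
TB (methods 1·2): 0.51 vs {0.37, 0.19, 0.38, 0.37} → pass.
TB (methods 1·3): 0.54 vs {0.26, 0.26, 0.35, 0.43} → pass.
TB (methods 2·3): 0.48 vs {0.13, 0.35, 0.33, 0.37} → pass.
TC (methods 1·2): 0.58 vs {0.59, 0.37, 0.37, 0.38} → fail.
TC (methods 1·3): 0.51 vs {0.40, 0.27, 0.43, 0.35} → pass.
TC (methods 2·3): 0.41 vs {0.35, 0.47, 0.37, 0.33} → fail.
5 of 9 fail.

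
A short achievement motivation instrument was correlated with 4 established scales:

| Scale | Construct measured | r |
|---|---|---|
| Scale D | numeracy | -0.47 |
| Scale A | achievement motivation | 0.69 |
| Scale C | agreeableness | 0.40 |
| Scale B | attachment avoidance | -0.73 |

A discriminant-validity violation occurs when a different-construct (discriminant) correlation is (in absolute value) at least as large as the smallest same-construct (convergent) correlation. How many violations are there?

1

Convergent (same construct = achievement motivation): Scale A.
Smallest convergent = 0.69. Discriminant |r|: 0.47, 0.40, 0.73; count ≥ 0.69 → 1.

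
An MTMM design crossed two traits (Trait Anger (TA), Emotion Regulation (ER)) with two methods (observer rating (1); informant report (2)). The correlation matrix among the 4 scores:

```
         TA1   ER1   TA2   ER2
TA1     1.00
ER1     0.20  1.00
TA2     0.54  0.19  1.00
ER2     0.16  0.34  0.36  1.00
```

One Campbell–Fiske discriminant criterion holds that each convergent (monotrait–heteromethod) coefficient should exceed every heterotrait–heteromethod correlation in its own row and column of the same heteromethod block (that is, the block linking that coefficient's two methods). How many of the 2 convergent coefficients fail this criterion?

Each convergent coefficient versus the relevant comparison correlations:
TA (methods 1·2): 0.54 vs {0.16, 0.19} → pass.
ER (methods 1·2): 0.34 vs {0.19, 0.16} → pass.
0 of 2 fail.

0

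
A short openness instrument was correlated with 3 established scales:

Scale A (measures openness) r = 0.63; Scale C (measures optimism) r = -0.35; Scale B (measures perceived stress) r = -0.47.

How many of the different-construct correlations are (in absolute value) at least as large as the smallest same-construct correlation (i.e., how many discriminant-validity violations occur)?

0

Convergent (same construct = openness): Scale A.
Smallest convergent = 0.63. Discriminant |r|: 0.35, 0.47; count ≥ 0.63 → 0.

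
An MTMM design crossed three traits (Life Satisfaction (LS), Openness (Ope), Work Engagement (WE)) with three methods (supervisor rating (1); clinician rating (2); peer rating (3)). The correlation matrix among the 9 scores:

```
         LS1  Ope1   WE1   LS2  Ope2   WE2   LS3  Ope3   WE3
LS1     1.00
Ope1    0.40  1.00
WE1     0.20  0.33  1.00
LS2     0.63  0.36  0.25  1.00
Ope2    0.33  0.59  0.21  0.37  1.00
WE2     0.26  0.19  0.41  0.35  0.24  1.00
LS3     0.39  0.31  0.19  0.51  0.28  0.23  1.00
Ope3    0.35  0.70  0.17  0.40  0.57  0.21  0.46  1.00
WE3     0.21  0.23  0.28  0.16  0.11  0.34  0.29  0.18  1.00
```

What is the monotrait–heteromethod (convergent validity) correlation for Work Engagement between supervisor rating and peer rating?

0.28

Same trait (WE), different methods: r(WE1, WE3) = 0.28.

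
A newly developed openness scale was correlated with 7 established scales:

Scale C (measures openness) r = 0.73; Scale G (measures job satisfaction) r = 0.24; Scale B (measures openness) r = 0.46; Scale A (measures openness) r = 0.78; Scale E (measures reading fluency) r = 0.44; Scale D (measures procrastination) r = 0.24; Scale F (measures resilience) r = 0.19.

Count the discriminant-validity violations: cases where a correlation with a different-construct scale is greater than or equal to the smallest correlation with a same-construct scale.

Convergent (same construct = openness): Scale C, Scale B, Scale A.
Smallest convergent = 0.46. Discriminant values: 0.24, 0.44, 0.24, 0.19; count ≥ 0.46 → 0.

0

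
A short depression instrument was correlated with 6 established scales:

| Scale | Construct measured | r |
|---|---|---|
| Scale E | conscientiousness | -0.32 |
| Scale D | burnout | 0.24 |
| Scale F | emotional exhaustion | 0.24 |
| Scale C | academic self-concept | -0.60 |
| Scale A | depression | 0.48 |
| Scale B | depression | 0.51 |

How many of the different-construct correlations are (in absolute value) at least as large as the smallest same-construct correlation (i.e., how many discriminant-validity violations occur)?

Convergent (same construct = depression): Scale A, Scale B.
Smallest convergent = 0.48. Discriminant |r|: 0.32, 0.24, 0.24, 0.60; count ≥ 0.48 → 1.

1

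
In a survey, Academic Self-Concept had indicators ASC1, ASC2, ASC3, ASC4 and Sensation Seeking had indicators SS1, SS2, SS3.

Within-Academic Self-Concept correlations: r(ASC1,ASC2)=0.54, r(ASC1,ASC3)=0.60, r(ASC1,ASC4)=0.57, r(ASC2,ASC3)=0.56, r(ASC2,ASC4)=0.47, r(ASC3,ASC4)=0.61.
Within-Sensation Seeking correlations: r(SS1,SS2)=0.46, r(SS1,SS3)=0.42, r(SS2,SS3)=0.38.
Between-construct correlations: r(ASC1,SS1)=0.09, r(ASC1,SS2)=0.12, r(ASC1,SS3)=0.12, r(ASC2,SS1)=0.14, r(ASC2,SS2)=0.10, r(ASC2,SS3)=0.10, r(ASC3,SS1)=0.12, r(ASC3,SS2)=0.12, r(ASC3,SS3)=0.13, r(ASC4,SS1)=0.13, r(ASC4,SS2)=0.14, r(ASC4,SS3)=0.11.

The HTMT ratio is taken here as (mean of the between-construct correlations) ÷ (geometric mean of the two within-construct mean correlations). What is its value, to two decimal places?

0.24

Mean heterotrait r = 1.42/12 = 0.1183.
Mean within-ASC = 3.35/6 = 0.5583; mean within-SS = 1.26/3 = 0.4200.
Geometric mean = √(0.5583 × 0.4200) = 0.4842.
HTMT = 0.1183 / 0.4842 = 0.24.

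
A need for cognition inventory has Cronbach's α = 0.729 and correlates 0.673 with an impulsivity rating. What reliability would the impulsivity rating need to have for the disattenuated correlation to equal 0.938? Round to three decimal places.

r_true = r_obs / √(r_xx · r_yy) ⇒ 0.938 = 0.673 / √(0.729 · r_yy).
√(0.729 · r_yy) = 0.673 / 0.938 = 0.7175; 0.729 · r_yy = 0.5148; r_yy = 0.5148 / 0.729 ≈ 0.706.

0.706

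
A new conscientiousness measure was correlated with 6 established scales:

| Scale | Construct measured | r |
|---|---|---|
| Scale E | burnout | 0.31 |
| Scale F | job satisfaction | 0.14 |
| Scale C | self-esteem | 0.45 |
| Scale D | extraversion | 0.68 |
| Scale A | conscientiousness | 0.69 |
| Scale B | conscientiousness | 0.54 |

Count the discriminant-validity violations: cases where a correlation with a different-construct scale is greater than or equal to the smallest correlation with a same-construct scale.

Convergent (same construct = conscientiousness): Scale A, Scale B.
Smallest convergent = 0.54. Discriminant values: 0.31, 0.14, 0.45, 0.68; count ≥ 0.54 → 1.

1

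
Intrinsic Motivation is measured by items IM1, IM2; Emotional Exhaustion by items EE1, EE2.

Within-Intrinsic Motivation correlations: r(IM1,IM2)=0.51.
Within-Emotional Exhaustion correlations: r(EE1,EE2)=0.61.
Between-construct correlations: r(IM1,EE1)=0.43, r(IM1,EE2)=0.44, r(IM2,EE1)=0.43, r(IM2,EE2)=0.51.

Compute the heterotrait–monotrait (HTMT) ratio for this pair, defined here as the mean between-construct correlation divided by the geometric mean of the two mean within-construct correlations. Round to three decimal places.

Mean heterotrait r = 1.81/4 = 0.4525.
Mean within-IM = 0.51/1 = 0.5100; mean within-EE = 0.61/1 = 0.6100.
Geometric mean = √(0.5100 × 0.6100) = 0.5578.
HTMT = 0.4525 / 0.5578 = 0.811.

0.811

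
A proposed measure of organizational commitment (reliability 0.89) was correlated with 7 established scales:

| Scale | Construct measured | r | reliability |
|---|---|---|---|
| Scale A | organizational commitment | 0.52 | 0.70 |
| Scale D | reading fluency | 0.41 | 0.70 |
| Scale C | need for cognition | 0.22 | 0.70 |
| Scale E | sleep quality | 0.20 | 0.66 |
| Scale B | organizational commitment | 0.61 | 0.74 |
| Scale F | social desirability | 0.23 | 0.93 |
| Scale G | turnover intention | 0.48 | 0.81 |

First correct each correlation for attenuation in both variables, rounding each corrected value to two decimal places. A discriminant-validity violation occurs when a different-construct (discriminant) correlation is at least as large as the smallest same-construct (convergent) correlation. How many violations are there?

Disattenuated r (r / √(r_scale · r_new)):
  Scale A (conv): 0.52 / √(0.70·0.89) = 0.66
  Scale D (disc): 0.41 / √(0.70·0.89) = 0.52
  Scale C (disc): 0.22 / √(0.70·0.89) = 0.28
  Scale E (disc): 0.20 / √(0.66·0.89) = 0.26
  Scale B (conv): 0.61 / √(0.74·0.89) = 0.75
  Scale F (disc): 0.23 / √(0.93·0.89) = 0.25
  Scale G (disc): 0.48 / √(0.81·0.89) = 0.57
Smallest convergent = 0.66. Discriminant values: 0.52, 0.28, 0.26, 0.25, 0.57; count ≥ 0.66 → 0.

0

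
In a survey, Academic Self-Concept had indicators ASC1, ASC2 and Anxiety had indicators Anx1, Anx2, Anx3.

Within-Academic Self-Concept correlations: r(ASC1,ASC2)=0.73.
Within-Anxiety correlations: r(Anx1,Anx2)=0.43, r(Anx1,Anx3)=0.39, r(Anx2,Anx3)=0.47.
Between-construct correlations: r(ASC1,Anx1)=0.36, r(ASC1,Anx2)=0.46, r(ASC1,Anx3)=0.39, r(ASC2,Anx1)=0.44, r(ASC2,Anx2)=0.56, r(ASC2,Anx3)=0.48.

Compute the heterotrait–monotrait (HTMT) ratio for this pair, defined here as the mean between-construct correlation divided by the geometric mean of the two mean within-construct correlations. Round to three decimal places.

Mean between = 2.69/6 = 0.4483.
Mean within-ASC = 0.73/1 = 0.7300; mean within-Anx = 1.29/3 = 0.4300.
Geometric mean = √(0.7300 × 0.4300) = 0.5603.
HTMT = 0.4483 / 0.5603 = 0.800.

0.800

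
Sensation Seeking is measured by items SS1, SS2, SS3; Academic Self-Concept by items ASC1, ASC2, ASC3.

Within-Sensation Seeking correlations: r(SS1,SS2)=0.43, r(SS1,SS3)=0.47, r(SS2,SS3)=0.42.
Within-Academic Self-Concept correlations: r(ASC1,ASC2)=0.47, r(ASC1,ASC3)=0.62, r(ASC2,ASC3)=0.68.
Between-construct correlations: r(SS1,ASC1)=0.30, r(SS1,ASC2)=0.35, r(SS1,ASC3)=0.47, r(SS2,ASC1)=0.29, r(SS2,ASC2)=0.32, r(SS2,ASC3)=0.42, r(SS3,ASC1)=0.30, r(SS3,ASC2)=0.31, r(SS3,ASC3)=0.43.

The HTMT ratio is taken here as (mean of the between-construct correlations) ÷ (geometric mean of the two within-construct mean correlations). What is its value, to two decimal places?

0.70

Between-construct mean = 3.19/9 = 0.3544.
Mean within-SS = 1.32/3 = 0.4400; mean within-ASC = 1.77/3 = 0.5900.
Geometric mean = √(0.4400 × 0.5900) = 0.5095.
HTMT = 0.3544 / 0.5095 = 0.70.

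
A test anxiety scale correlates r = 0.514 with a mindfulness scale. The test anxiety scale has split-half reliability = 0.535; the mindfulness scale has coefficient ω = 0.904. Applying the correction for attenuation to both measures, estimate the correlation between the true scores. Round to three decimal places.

0.739

r_true = r_obs / √(r_xx · r_yy) = 0.514 / √(0.535 × 0.904) = 0.514 / √0.483640 = 0.514 / 0.6954 ≈ 0.739.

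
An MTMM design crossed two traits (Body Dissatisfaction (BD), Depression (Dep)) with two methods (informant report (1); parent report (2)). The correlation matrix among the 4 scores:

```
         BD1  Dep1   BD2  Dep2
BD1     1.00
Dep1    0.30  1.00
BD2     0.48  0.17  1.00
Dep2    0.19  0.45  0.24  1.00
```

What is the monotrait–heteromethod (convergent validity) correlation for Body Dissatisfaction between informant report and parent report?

Same trait (BD), different methods: r(BD1, BD2) = 0.48.

0.48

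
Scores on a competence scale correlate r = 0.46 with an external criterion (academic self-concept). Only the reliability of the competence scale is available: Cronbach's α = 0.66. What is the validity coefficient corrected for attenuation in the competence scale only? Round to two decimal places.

0.57

Single correction: r_c = r_obs / √r_xx = 0.46 / √0.66 = 0.46 / 0.8124 ≈ 0.57.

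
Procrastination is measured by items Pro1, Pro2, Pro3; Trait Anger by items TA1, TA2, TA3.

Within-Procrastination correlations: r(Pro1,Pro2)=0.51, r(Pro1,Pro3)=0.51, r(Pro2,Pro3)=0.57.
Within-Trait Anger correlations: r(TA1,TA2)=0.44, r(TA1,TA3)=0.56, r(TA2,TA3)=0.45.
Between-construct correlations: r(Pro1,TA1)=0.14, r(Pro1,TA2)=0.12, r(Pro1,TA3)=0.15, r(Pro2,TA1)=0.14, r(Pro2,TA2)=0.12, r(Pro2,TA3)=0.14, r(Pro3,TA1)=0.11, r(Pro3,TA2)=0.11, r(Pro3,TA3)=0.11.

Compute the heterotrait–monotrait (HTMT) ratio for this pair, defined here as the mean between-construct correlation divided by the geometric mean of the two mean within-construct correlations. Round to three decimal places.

Between-construct mean = 1.14/9 = 0.1267.
Mean within-Pro = 1.59/3 = 0.5300; mean within-TA = 1.45/3 = 0.4833.
Geometric mean = √(0.5300 × 0.4833) = 0.5061.
HTMT = 0.1267 / 0.5061 = 0.250.

0.250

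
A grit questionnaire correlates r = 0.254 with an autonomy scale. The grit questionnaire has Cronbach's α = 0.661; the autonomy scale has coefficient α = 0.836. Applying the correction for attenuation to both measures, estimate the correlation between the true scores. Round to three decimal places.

0.342

r_true = r_obs / √(r_xx · r_yy) = 0.254 / √(0.661 × 0.836) = 0.254 / √0.552596 = 0.254 / 0.7434 ≈ 0.342.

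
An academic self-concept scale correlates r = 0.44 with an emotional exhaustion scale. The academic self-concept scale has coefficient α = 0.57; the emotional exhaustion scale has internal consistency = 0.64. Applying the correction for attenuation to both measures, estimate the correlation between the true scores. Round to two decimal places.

0.73

r_true = r_obs / √(r_xx · r_yy) = 0.44 / √(0.57 × 0.64) = 0.44 / √0.3648 = 0.44 / 0.6040 ≈ 0.73.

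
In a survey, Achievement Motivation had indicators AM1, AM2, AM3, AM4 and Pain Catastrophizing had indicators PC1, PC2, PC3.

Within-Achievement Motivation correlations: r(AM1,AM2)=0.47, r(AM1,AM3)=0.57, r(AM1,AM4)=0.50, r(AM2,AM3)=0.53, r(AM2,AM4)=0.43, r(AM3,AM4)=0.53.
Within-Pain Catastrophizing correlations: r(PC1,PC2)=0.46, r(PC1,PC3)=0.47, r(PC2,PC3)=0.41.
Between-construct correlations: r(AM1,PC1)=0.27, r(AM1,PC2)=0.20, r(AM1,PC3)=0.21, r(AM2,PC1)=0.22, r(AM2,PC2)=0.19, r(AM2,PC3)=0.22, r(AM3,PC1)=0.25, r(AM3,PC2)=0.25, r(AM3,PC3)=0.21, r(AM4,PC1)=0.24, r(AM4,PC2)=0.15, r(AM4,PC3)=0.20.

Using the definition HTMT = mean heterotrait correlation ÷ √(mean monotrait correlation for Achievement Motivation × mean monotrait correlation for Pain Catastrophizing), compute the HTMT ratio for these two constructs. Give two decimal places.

Between-construct mean = 2.61/12 = 0.2175.
Mean within-AM = 3.03/6 = 0.5050; mean within-PC = 1.34/3 = 0.4467.
Geometric mean = √(0.5050 × 0.4467) = 0.4750.
HTMT = 0.2175 / 0.4750 = 0.46.

0.46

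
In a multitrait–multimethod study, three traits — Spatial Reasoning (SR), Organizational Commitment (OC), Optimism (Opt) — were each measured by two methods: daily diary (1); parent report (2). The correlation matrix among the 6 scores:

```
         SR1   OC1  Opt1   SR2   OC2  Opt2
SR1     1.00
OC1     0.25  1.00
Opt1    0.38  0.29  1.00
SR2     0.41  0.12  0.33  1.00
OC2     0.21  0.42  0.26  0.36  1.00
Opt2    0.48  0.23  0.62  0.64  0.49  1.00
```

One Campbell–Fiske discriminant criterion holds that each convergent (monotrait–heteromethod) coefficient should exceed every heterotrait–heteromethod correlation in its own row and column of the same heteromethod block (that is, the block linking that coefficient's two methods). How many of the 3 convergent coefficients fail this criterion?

1

Convergent coefficients and their comparison sets:
SR (methods 1·2): 0.41 vs {0.21, 0.12, 0.48, 0.33} → fail.
OC (methods 1·2): 0.42 vs {0.12, 0.21, 0.23, 0.26} → pass.
Opt (methods 1·2): 0.62 vs {0.33, 0.48, 0.26, 0.23} → pass.
1 of 3 fail.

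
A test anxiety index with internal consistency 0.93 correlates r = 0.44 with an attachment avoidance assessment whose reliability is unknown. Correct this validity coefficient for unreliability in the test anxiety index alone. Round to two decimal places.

Single correction: r_c = r_obs / √r_xx = 0.44 / √0.93 = 0.44 / 0.9644 ≈ 0.46.

0.46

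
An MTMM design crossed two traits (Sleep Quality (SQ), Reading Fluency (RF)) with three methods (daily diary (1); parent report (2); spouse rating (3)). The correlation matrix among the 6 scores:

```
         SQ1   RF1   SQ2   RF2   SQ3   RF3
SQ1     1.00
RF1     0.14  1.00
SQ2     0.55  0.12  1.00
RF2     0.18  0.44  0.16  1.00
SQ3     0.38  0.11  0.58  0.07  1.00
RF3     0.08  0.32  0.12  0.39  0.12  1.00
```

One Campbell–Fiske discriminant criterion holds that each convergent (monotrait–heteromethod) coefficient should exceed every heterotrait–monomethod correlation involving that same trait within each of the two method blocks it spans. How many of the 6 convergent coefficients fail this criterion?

Each convergent coefficient versus the relevant comparison correlations:
SQ (methods 1·2): 0.55 vs {0.14, 0.16} → pass.
SQ (methods 1·3): 0.38 vs {0.14, 0.12} → pass.
SQ (methods 2·3): 0.58 vs {0.16, 0.12} → pass.
RF (methods 1·2): 0.44 vs {0.14, 0.16} → pass.
RF (methods 1·3): 0.32 vs {0.14, 0.12} → pass.
RF (methods 2·3): 0.39 vs {0.16, 0.12} → pass.
0 of 6 fail.

0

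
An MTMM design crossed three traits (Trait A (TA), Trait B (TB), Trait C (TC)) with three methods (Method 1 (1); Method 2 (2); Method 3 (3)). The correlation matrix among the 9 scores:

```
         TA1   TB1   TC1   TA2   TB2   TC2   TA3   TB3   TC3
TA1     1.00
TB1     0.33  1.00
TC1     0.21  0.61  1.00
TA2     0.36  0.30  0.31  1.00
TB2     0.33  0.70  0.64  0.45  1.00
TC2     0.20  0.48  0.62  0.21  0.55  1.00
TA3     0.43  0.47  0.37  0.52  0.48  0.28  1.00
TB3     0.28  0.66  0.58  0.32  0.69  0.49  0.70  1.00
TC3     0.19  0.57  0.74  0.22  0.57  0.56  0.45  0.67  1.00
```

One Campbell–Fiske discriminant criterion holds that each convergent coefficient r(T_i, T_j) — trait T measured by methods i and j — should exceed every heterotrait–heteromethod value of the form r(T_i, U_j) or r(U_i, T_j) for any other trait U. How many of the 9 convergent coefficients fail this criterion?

3

Convergent coefficients and their comparison sets:
TA (methods 1·2): 0.36 vs {0.33, 0.30, 0.20, 0.31} → pass.
TA (methods 1·3): 0.43 vs {0.28, 0.47, 0.19, 0.37} → fail.
TA (methods 2·3): 0.52 vs {0.32, 0.48, 0.22, 0.28} → pass.
TB (methods 1·2): 0.70 vs {0.30, 0.33, 0.48, 0.64} → pass.
TB (methods 1·3): 0.66 vs {0.47, 0.28, 0.57, 0.58} → pass.
TB (methods 2·3): 0.69 vs {0.48, 0.32, 0.57, 0.49} → pass.
TC (methods 1·2): 0.62 vs {0.31, 0.20, 0.64, 0.48} → fail.
TC (methods 1·3): 0.74 vs {0.37, 0.19, 0.58, 0.57} → pass.
TC (methods 2·3): 0.56 vs {0.28, 0.22, 0.49, 0.57} → fail.
3 of 9 fail.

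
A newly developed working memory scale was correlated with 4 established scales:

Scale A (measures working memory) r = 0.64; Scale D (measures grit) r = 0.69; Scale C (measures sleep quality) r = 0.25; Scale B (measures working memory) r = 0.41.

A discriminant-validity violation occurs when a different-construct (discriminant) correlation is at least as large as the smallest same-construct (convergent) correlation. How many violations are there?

1

Convergent (same construct = working memory): Scale A, Scale B.
Smallest convergent = 0.41. Discriminant values: 0.69, 0.25; count ≥ 0.41 → 1.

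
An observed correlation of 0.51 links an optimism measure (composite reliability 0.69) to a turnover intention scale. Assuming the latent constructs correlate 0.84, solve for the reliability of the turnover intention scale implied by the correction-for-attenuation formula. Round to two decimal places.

0.53

r_true = r_obs / √(r_xx · r_yy) ⇒ 0.84 = 0.51 / √(0.69 · r_yy).
√(0.69 · r_yy) = 0.51 / 0.84 = 0.6071; 0.69 · r_yy = 0.3686; r_yy = 0.3686 / 0.69 ≈ 0.53.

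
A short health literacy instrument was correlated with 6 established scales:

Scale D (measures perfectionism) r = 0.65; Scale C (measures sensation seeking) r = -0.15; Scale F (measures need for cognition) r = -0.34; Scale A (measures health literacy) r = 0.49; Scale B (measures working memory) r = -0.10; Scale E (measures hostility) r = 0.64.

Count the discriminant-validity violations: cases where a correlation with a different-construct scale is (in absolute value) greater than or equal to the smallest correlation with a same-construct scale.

2

Convergent (same construct = health literacy): Scale A.
Smallest convergent = 0.49. Discriminant |r|: 0.65, 0.15, 0.34, 0.10, 0.64; count ≥ 0.49 → 2.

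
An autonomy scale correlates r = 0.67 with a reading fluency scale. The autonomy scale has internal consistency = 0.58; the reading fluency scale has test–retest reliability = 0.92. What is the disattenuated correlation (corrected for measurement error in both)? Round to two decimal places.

r_true = r_obs / √(r_xx · r_yy) = 0.67 / √(0.58 × 0.92) = 0.67 / √0.5336 = 0.67 / 0.7305 ≈ 0.92.

0.92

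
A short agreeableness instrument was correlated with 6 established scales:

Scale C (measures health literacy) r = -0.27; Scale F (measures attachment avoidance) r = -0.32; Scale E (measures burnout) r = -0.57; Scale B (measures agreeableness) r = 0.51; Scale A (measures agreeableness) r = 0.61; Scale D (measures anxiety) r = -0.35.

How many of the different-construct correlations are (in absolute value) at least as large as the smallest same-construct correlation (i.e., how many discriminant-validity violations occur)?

Convergent (same construct = agreeableness): Scale B, Scale A.
Smallest convergent = 0.51. Discriminant |r|: 0.27, 0.32, 0.57, 0.35; count ≥ 0.51 → 1.

1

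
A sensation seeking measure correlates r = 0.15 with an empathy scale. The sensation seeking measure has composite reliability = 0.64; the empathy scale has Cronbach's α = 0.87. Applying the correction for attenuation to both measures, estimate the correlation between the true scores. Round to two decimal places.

0.20

r_true = r_obs / √(r_xx · r_yy) = 0.15 / √(0.64 × 0.87) = 0.15 / √0.5568 = 0.15 / 0.7462 ≈ 0.20.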